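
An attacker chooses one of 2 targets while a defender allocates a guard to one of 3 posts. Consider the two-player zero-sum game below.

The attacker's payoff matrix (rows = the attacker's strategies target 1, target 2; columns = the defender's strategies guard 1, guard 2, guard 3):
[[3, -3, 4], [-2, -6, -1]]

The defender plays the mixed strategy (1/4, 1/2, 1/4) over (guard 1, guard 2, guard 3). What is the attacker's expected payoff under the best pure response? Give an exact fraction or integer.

target 1: (3)·(1/4) + (-3)·(1/2) + (4)·(1/4) = 1/4.
target 2: (-2)·(1/4) + (-6)·(1/2) + (-1)·(1/4) = -15/4.
The best pure response is target 1 with expected payoff 1/4.

1/4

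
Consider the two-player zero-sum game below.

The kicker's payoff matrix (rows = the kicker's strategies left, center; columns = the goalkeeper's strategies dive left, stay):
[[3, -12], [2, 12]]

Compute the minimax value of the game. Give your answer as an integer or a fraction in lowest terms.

12/5

Row minima are -12 and 2, so the kicker's maximin is 2; column maxima are 3 and 12, so the goalkeeper's minimax is 3. These differ, so the equilibrium is in mixed strategies.
Let the kicker play left with probability p. The goalkeeper is indifferent when 3p + 2(1−p) = −12p + 12(1−p), giving p = 2/5.
Let the goalkeeper play dive left with probability q. The kicker is indifferent when 3q − 12(1−q) = 2q + 12(1−q), giving q = 24/25.
The value is 3·(24/25) + (-12)·(1/25) = 12/5.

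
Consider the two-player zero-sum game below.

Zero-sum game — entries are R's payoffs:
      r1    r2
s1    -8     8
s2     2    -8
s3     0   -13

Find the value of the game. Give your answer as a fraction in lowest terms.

-24/13

Row s3 is strictly dominated by row s2, so R never plays it.
The remaining 2×2 game on (s1, s2) × (r1, r2) has no saddle point. Let R play s1 with probability p; indifference gives −8p + 2(1−p) = 8p − 8(1−p), so p = 5/13.
Similarly C's optimal q on r1 is 8/13, and the value is -8·(8/13) + (8)·(5/13) = -24/13.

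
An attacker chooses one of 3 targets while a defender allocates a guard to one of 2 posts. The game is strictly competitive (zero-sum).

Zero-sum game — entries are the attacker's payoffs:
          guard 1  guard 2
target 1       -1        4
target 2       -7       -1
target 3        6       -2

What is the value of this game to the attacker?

Row target 2 is strictly dominated by row target 1, so the attacker never plays it.
The remaining 2×2 game on (target 1, target 3) × (guard 1, guard 2) has no saddle point. Let the attacker play target 1 with probability p; indifference gives −p + 6(1−p) = 4p − 2(1−p), so p = 8/13.
Similarly the defender's optimal q on guard 1 is 6/13, and the value is -1·(6/13) + (4)·(7/13) = 22/13.

22/13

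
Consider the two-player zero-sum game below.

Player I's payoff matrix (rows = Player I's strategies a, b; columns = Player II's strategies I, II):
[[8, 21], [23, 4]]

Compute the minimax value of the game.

Row minima are 8 and 4, so Player I's maximin is 8; column maxima are 23 and 21, so Player II's minimax is 21. These differ, so the equilibrium is in mixed strategies.
Let Player I play a with probability p. Player II is indifferent when 8p + 23(1−p) = 21p + 4(1−p), giving p = 19/32.
Let Player II play I with probability q. Player I is indifferent when 8q + 21(1−q) = 23q + 4(1−q), giving q = 17/32.
The value is 8·(17/32) + (21)·(15/32) = 451/32.

451/32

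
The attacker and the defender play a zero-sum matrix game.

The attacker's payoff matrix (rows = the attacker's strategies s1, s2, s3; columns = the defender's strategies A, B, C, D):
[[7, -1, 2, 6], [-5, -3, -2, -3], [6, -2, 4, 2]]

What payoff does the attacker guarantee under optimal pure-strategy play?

Row minima: -1, -5, -2 → the attacker's maximin is -1.
Column maxima: 7, -1, 4, 6 → the defender's minimax is -1.
They coincide at (s1, B), so the value is -1.

-1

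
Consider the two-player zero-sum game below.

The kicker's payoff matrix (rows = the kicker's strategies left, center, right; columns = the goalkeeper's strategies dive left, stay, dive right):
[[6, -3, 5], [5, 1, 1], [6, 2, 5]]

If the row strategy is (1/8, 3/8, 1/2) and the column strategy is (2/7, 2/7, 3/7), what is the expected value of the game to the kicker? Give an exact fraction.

95/28

Against (2/7, 2/7, 3/7), each row's expected payoff is left: 3; center: 15/7; right: 31/7.
Taking the (1/8, 3/8, 1/2)-weighted average: (1/8)·(3) + (3/8)·(15/7) + (1/2)·(31/7) = 95/28.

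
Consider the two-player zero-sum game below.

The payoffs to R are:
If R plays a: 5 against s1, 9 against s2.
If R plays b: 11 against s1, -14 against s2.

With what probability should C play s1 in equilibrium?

23/29

Row minima are 5 and -14, so R's maximin is 5; column maxima are 11 and 9, so C's minimax is 9. These differ, so the equilibrium is in mixed strategies.
Let C play s1 with probability q. R is indifferent when 5q + 9(1−q) = 11q − 14(1−q), giving q = 23/29.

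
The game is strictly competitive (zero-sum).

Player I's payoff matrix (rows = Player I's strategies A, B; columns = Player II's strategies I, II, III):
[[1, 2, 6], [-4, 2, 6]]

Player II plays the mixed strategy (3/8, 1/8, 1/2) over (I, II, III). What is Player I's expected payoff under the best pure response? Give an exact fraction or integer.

29/8

A: (1)·(3/8) + (2)·(1/8) + (6)·(1/2) = 29/8.
B: (-4)·(3/8) + (2)·(1/8) + (6)·(1/2) = 7/4.
The best pure response is A with expected payoff 29/8.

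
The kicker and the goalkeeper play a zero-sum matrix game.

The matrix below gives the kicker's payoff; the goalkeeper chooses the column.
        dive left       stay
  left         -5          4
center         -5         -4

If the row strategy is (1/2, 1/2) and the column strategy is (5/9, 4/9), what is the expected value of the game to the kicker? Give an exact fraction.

Against (5/9, 4/9), each row's expected payoff is left: -1; center: -41/9.
Taking the (1/2, 1/2)-weighted average: (1/2)·(-1) + (1/2)·(-41/9) = -25/9.

-25/9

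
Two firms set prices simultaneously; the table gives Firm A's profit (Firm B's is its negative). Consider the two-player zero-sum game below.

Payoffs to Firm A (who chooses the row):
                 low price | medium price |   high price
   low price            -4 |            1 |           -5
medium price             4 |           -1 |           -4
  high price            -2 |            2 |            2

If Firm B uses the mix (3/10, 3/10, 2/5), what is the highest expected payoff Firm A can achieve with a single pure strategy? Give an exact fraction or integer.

low price: (-4)·(3/10) + (1)·(3/10) + (-5)·(2/5) = -29/10.
medium price: (4)·(3/10) + (-1)·(3/10) + (-4)·(2/5) = -7/10.
high price: (-2)·(3/10) + (2)·(3/10) + (2)·(2/5) = 4/5.
The best pure response is high price with expected payoff 4/5.

4/5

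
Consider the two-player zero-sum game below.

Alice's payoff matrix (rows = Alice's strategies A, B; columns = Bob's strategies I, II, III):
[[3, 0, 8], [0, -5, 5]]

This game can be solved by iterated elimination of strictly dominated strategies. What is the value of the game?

0

Column I is strictly dominated by II for Bob (0<3, -5<0); eliminate I.
Row B is strictly dominated by row A (0>-5, 8>5); eliminate B.
Column III is strictly dominated by II for Bob (0<8); eliminate III.
Only (A, II) remains, with payoff 0.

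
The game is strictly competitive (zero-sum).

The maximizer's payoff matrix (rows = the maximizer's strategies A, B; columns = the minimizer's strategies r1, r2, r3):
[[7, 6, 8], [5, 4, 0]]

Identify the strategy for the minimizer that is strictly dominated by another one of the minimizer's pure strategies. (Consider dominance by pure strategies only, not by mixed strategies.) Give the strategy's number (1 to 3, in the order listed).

1

The minimizer prefers columns that give the maximizer less. Compare r1 with r2: 6 < 7, 4 < 5.
So r2 strictly dominates r1 for the minimizer; r1 is strictly dominated.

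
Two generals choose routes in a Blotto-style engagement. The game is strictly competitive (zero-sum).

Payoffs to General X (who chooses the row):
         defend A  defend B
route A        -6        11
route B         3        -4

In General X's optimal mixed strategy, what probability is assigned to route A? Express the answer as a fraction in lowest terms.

Row minima are -6 and -4, so General X's maximin is -4; column maxima are 3 and 11, so General Y's minimax is 3. These differ, so the equilibrium is in mixed strategies.
Let General X play route A with probability p. General Y is indifferent when −6p + 3(1−p) = 11p − 4(1−p), giving p = 7/24.

7/24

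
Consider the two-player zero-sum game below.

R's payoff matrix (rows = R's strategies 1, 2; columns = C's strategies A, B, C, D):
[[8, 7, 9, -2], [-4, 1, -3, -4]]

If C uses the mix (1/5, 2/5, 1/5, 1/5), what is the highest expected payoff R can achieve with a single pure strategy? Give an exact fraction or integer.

29/5

1: (8)·(1/5) + (7)·(2/5) + (9)·(1/5) + (-2)·(1/5) = 29/5.
2: (-4)·(1/5) + (1)·(2/5) + (-3)·(1/5) + (-4)·(1/5) = -9/5.
The best pure response is 1 with expected payoff 29/5.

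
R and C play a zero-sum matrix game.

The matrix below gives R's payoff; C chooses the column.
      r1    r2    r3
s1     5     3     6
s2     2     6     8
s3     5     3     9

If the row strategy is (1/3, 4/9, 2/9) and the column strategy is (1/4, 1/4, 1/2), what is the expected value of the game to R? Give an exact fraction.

52/9

Against (1/4, 1/4, 1/2), each row's expected payoff is s1: 5; s2: 6; s3: 13/2.
Taking the (1/3, 4/9, 2/9)-weighted average: (1/3)·(5) + (4/9)·(6) + (2/9)·(13/2) = 52/9.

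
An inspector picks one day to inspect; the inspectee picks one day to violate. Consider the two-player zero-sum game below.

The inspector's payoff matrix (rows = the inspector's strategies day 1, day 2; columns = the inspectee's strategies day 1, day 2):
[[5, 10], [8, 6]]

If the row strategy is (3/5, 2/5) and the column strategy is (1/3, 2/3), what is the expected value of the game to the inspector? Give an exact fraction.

Against (1/3, 2/3), each row's expected payoff is day 1: 25/3; day 2: 20/3.
Taking the (3/5, 2/5)-weighted average: (3/5)·(25/3) + (2/5)·(20/3) = 23/3.

23/3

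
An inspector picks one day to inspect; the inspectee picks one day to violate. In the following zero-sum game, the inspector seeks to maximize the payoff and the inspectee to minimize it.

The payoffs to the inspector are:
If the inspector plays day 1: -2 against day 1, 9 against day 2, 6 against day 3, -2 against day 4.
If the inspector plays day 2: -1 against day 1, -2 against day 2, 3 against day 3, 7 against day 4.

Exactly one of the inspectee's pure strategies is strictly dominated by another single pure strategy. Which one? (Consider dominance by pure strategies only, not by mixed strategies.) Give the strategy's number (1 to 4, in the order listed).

3

The inspectee prefers columns that give the inspector less. Compare day 3 with day 1: -2 < 6, -1 < 3.
So day 1 strictly dominates day 3 for the inspectee; day 3 is strictly dominated.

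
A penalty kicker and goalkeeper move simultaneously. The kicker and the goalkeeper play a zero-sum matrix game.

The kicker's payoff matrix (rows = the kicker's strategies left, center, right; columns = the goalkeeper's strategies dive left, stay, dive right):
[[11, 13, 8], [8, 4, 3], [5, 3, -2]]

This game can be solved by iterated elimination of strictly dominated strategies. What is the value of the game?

Column stay is strictly dominated by dive right for the goalkeeper (8<13, 3<4, -2<3); eliminate stay.
Row right is strictly dominated by row left (11>5, 8>-2); eliminate right.
Row center is strictly dominated by row left (11>8, 8>3); eliminate center.
Column dive left is strictly dominated by dive right for the goalkeeper (8<11); eliminate dive left.
Only (left, dive right) remains, with payoff 8.

8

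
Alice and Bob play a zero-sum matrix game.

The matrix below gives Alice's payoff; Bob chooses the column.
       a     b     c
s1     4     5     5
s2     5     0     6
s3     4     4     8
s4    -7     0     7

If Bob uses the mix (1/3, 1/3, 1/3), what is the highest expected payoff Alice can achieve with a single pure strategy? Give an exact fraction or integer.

s1: (4)·(1/3) + (5)·(1/3) + (5)·(1/3) = 14/3.
s2: (5)·(1/3) + (0)·(1/3) + (6)·(1/3) = 11/3.
s3: (4)·(1/3) + (4)·(1/3) + (8)·(1/3) = 16/3.
s4: (-7)·(1/3) + (0)·(1/3) + (7)·(1/3) = 0.
The best pure response is s3 with expected payoff 16/3.

16/3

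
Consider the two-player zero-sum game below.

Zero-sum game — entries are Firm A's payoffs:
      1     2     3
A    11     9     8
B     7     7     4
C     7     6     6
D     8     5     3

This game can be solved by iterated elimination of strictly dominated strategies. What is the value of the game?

Row B is strictly dominated by row A (11>7, 9>7, 8>4); eliminate B.
Column 1 is strictly dominated by 2 for Firm B (9<11, 6<7, 5<8); eliminate 1.
Row D is strictly dominated by row A (9>5, 8>3); eliminate D.
Row C is strictly dominated by row A (9>6, 8>6); eliminate C.
Column 2 is strictly dominated by 3 for Firm B (8<9); eliminate 2.
Only (A, 3) remains, with payoff 8.

8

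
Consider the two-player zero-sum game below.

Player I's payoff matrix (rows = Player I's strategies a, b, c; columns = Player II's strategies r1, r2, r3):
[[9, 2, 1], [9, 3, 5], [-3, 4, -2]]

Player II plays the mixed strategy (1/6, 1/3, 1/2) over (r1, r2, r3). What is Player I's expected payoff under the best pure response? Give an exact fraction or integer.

a: (9)·(1/6) + (2)·(1/3) + (1)·(1/2) = 8/3.
b: (9)·(1/6) + (3)·(1/3) + (5)·(1/2) = 5.
c: (-3)·(1/6) + (4)·(1/3) + (-2)·(1/2) = -1/6.
The best pure response is b with expected payoff 5.

5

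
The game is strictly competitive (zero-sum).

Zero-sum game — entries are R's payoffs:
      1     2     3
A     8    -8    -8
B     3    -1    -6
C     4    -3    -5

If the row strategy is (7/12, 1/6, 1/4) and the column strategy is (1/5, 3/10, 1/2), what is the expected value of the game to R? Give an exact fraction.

-39/10

Against (1/5, 3/10, 1/2), each row's expected payoff is A: -24/5; B: -27/10; C: -13/5.
Taking the (7/12, 1/6, 1/4)-weighted average: (7/12)·(-24/5) + (1/6)·(-27/10) + (1/4)·(-13/5) = -39/10.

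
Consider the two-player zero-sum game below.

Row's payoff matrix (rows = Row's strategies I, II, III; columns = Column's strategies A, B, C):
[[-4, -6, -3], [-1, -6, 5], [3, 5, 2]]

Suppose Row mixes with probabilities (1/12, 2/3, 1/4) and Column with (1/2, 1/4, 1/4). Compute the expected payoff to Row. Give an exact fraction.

Against (1/2, 1/4, 1/4), each row's expected payoff is I: -17/4; II: -3/4; III: 13/4.
Taking the (1/12, 2/3, 1/4)-weighted average: (1/12)·(-17/4) + (2/3)·(-3/4) + (1/4)·(13/4) = -1/24.

-1/24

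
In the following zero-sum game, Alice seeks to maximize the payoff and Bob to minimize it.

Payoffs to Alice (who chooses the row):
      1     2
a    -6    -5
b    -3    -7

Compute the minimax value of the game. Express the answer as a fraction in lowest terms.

Row minima are -6 and -7, so Alice's maximin is -6; column maxima are -3 and -5, so Bob's minimax is -5. These differ, so the equilibrium is in mixed strategies.
Let Alice play a with probability p. Bob is indifferent when −6p − 3(1−p) = −5p − 7(1−p), giving p = 4/5.
Let Bob play 1 with probability q. Alice is indifferent when −6q − 5(1−q) = −3q − 7(1−q), giving q = 2/5.
The value is -6·(2/5) + (-5)·(3/5) = -27/5.

-27/5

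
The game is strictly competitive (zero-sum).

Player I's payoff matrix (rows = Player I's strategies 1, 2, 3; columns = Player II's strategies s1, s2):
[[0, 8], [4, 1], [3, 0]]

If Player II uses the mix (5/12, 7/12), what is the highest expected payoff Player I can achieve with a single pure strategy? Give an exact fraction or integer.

1: (0)·(5/12) + (8)·(7/12) = 14/3.
2: (4)·(5/12) + (1)·(7/12) = 9/4.
3: (3)·(5/12) + (0)·(7/12) = 5/4.
The best pure response is 1 with expected payoff 14/3.

14/3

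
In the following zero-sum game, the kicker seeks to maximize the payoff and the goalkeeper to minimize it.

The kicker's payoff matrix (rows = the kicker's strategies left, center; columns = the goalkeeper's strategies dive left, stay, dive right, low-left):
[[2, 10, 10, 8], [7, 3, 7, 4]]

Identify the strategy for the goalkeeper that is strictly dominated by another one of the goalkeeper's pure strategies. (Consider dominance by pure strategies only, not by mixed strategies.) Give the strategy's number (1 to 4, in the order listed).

3

The goalkeeper prefers columns that give the kicker less. Compare dive right with low-left: 8 < 10, 4 < 7.
So low-left strictly dominates dive right for the goalkeeper; dive right is strictly dominated.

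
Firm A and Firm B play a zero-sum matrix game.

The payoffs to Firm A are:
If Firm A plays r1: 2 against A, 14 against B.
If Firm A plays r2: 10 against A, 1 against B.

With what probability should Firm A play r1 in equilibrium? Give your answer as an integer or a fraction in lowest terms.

Row minima are 2 and 1, so Firm A's maximin is 2; column maxima are 10 and 14, so Firm B's minimax is 10. These differ, so the equilibrium is in mixed strategies.
Let Firm A play r1 with probability p. Firm B is indifferent when 2p + 10(1−p) = 14p + (1−p), giving p = 3/7.

3/7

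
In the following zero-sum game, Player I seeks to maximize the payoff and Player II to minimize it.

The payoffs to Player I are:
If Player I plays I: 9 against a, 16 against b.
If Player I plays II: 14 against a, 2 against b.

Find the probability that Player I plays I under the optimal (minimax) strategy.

Row minima are 9 and 2, so Player I's maximin is 9; column maxima are 14 and 16, so Player II's minimax is 14. These differ, so the equilibrium is in mixed strategies.
Let Player I play I with probability p. Player II is indifferent when 9p + 14(1−p) = 16p + 2(1−p), giving p = 12/19.

12/19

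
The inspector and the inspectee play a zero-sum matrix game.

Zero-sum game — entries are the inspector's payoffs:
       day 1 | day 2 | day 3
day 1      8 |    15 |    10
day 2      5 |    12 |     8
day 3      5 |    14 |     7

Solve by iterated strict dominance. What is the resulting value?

Column day 2 is strictly dominated by day 1 for the inspectee (8<15, 5<12, 5<14); eliminate day 2.
Row day 3 is strictly dominated by row day 1 (8>5, 10>7); eliminate day 3.
Column day 3 is strictly dominated by day 1 for the inspectee (8<10, 5<8); eliminate day 3.
Row day 2 is strictly dominated by row day 1 (8>5); eliminate day 2.
Only (day 1, day 1) remains, with payoff 8.

8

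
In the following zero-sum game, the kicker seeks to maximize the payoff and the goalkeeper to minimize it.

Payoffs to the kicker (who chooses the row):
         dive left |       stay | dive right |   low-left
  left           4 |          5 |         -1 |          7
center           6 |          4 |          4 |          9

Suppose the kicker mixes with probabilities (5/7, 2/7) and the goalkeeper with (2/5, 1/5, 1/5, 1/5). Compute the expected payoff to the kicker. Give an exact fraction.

153/35

Against (2/5, 1/5, 1/5, 1/5), each row's expected payoff is left: 19/5; center: 29/5.
Taking the (5/7, 2/7)-weighted average: (5/7)·(19/5) + (2/7)·(29/5) = 153/35.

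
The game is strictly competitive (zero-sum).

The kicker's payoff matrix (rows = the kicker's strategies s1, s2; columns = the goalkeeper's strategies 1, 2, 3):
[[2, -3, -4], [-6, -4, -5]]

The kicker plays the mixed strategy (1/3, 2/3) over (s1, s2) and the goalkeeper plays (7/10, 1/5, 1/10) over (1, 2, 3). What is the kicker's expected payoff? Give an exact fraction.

-53/15

Against (7/10, 1/5, 1/10), each row's expected payoff is s1: 2/5; s2: -11/2.
Taking the (1/3, 2/3)-weighted average: (1/3)·(2/5) + (2/3)·(-11/2) = -53/15.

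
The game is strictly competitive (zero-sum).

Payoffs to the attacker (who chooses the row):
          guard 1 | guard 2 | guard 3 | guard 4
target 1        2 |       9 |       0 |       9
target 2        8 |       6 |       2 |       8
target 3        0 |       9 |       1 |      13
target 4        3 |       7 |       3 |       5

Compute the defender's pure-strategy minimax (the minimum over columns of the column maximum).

3

The worst case (largest entry) in each column is guard 1: 8, guard 2: 9, guard 3: 3, guard 4: 13.
The best (smallest) of these is 3.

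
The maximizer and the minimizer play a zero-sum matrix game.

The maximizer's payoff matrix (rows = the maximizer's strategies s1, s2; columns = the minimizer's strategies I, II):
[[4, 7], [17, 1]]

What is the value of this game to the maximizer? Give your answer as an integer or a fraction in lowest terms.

115/19

Row minima are 4 and 1, so the maximizer's maximin is 4; column maxima are 17 and 7, so the minimizer's minimax is 7. These differ, so the equilibrium is in mixed strategies.
Let the maximizer play s1 with probability p. The minimizer is indifferent when 4p + 17(1−p) = 7p + (1−p), giving p = 16/19.
Let the minimizer play I with probability q. The maximizer is indifferent when 4q + 7(1−q) = 17q + (1−q), giving q = 6/19.
The value is 4·(6/19) + (7)·(13/19) = 115/19.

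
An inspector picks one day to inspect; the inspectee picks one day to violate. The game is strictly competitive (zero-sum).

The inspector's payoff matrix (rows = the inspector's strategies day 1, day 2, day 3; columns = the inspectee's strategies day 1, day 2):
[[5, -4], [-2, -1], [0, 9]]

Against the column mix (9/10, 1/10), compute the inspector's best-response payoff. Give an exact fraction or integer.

day 1: (5)·(9/10) + (-4)·(1/10) = 41/10.
day 2: (-2)·(9/10) + (-1)·(1/10) = -19/10.
day 3: (0)·(9/10) + (9)·(1/10) = 9/10.
The best pure response is day 1 with expected payoff 41/10.

41/10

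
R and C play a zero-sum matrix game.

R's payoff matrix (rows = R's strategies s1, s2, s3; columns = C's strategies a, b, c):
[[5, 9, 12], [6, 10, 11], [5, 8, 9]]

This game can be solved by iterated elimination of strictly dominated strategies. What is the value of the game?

Row s3 is strictly dominated by row s2 (6>5, 10>8, 11>9); eliminate s3.
Column b is strictly dominated by a for C (5<9, 6<10); eliminate b.
Column c is strictly dominated by a for C (5<12, 6<11); eliminate c.
Row s1 is strictly dominated by row s2 (6>5); eliminate s1.
Only (s2, a) remains, with payoff 6.

6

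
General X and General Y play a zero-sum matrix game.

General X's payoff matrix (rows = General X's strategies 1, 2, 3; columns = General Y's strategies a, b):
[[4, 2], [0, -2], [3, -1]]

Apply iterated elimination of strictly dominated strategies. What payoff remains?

2

Column a is strictly dominated by b for General Y (2<4, -2<0, -1<3); eliminate a.
Row 2 is strictly dominated by row 1 (2>-2); eliminate 2.
Row 3 is strictly dominated by row 1 (2>-1); eliminate 3.
Only (1, b) remains, with payoff 2.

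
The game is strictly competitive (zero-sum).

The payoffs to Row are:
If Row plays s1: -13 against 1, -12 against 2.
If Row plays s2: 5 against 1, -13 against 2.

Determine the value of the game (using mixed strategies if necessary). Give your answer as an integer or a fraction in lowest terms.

Row minima are -13 and -13, so Row's maximin is -13; column maxima are 5 and -12, so Column's minimax is -12. These differ, so the equilibrium is in mixed strategies.
Let Row play s1 with probability p. Column is indifferent when −13p + 5(1−p) = −12p − 13(1−p), giving p = 18/19.
Let Column play 1 with probability q. Row is indifferent when −13q − 12(1−q) = 5q − 13(1−q), giving q = 1/19.
The value is -13·(1/19) + (-12)·(18/19) = -229/19.

-229/19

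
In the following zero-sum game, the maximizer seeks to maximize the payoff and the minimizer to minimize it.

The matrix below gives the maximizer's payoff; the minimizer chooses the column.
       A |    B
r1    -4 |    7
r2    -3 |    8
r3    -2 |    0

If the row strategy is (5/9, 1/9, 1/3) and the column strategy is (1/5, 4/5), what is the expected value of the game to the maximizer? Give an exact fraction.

Against (1/5, 4/5), each row's expected payoff is r1: 24/5; r2: 29/5; r3: -2/5.
Taking the (5/9, 1/9, 1/3)-weighted average: (5/9)·(24/5) + (1/9)·(29/5) + (1/3)·(-2/5) = 143/45.

143/45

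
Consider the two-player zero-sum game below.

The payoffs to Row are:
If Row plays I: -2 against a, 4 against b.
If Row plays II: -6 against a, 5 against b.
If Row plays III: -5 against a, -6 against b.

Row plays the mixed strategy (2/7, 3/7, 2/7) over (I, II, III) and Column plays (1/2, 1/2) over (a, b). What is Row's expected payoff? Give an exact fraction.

-3/2

Against (1/2, 1/2), each row's expected payoff is I: 1; II: -1/2; III: -11/2.
Taking the (2/7, 3/7, 2/7)-weighted average: (2/7)·(1) + (3/7)·(-1/2) + (2/7)·(-11/2) = -3/2.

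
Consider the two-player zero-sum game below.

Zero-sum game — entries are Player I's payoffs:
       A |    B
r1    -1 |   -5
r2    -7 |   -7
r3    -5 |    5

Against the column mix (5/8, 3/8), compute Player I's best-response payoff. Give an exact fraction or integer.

-5/4

r1: (-1)·(5/8) + (-5)·(3/8) = -5/2.
r2: (-7)·(5/8) + (-7)·(3/8) = -7.
r3: (-5)·(5/8) + (5)·(3/8) = -5/4.
The best pure response is r3 with expected payoff -5/4.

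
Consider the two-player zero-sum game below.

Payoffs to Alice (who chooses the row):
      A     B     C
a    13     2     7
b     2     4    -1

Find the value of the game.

Column A is strictly dominated by C for Bob (it gives Alice more in every row).
The remaining 2×2 game on (a, b) × (B, C) has no saddle point. Let Alice play a with probability p; indifference gives 2p + 4(1−p) = 7p − (1−p), so p = 1/2.
Similarly Bob's optimal q on B is 4/5, and the value is 2·(4/5) + (7)·(1/5) = 3.

3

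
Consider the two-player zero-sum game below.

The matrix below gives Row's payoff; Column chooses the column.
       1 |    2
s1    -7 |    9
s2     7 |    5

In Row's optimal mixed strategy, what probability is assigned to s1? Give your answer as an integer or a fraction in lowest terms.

Row minima are -7 and 5, so Row's maximin is 5; column maxima are 7 and 9, so Column's minimax is 7. These differ, so the equilibrium is in mixed strategies.
Let Row play s1 with probability p. Column is indifferent when −7p + 7(1−p) = 9p + 5(1−p), giving p = 1/9.

1/9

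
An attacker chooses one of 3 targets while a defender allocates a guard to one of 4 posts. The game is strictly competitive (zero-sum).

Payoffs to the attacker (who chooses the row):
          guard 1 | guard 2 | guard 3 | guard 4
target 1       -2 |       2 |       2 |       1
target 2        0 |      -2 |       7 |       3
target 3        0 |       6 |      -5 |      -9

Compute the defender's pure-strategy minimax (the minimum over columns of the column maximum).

0

The worst case (largest entry) in each column is guard 1: 0, guard 2: 6, guard 3: 7, guard 4: 3.
The best (smallest) of these is 0.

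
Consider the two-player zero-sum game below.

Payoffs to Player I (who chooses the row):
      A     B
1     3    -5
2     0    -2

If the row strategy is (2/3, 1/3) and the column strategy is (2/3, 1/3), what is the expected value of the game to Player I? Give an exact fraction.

Against (2/3, 1/3), each row's expected payoff is 1: 1/3; 2: -2/3.
Taking the (2/3, 1/3)-weighted average: (2/3)·(1/3) + (1/3)·(-2/3) = 0.

0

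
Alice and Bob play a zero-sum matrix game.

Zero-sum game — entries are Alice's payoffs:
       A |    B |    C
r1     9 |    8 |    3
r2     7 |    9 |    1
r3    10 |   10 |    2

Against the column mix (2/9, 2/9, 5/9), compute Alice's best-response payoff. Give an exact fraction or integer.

r1: (9)·(2/9) + (8)·(2/9) + (3)·(5/9) = 49/9.
r2: (7)·(2/9) + (9)·(2/9) + (1)·(5/9) = 37/9.
r3: (10)·(2/9) + (10)·(2/9) + (2)·(5/9) = 50/9.
The best pure response is r3 with expected payoff 50/9.

50/9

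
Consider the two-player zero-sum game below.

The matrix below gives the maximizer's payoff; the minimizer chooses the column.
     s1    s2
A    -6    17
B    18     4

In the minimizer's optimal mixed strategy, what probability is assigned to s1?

13/37

Row minima are -6 and 4, so the maximizer's maximin is 4; column maxima are 18 and 17, so the minimizer's minimax is 17. These differ, so the equilibrium is in mixed strategies.
Let the minimizer play s1 with probability q. The maximizer is indifferent when −6q + 17(1−q) = 18q + 4(1−q), giving q = 13/37.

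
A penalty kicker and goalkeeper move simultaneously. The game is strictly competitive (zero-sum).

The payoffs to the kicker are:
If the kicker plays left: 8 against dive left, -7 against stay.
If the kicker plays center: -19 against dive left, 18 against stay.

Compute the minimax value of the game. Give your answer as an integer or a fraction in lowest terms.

Row minima are -7 and -19, so the kicker's maximin is -7; column maxima are 8 and 18, so the goalkeeper's minimax is 8. These differ, so the equilibrium is in mixed strategies.
Let the kicker play left with probability p. The goalkeeper is indifferent when 8p − 19(1−p) = −7p + 18(1−p), giving p = 37/52.
Let the goalkeeper play dive left with probability q. The kicker is indifferent when 8q − 7(1−q) = −19q + 18(1−q), giving q = 25/52.
The value is 8·(25/52) + (-7)·(27/52) = 11/52.

11/52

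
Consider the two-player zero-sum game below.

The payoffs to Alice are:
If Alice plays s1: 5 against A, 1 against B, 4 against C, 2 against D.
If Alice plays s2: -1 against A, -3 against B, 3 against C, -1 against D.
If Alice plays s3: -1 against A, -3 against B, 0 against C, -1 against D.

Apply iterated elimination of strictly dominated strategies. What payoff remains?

Column D is strictly dominated by B for Bob (1<2, -3<-1, -3<-1); eliminate D.
Column C is strictly dominated by B for Bob (1<4, -3<3, -3<0); eliminate C.
Column A is strictly dominated by B for Bob (1<5, -3<-1, -3<-1); eliminate A.
Row s2 is strictly dominated by row s1 (1>-3); eliminate s2.
Row s3 is strictly dominated by row s1 (1>-3); eliminate s3.
Only (s1, B) remains, with payoff 1.

1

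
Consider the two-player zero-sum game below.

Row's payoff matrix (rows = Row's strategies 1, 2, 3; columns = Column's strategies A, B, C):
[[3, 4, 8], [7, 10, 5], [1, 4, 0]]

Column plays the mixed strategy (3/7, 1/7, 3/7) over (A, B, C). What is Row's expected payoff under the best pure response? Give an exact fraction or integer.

46/7

1: (3)·(3/7) + (4)·(1/7) + (8)·(3/7) = 37/7.
2: (7)·(3/7) + (10)·(1/7) + (5)·(3/7) = 46/7.
3: (1)·(3/7) + (4)·(1/7) + (0)·(3/7) = 1.
The best pure response is 2 with expected payoff 46/7.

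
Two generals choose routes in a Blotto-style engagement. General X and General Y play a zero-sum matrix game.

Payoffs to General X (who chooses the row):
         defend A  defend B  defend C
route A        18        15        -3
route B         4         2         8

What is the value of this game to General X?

Column defend A is strictly dominated by defend B for General Y (it gives General X more in every row).
The remaining 2×2 game on (route A, route B) × (defend B, defend C) has no saddle point. Let General X play route A with probability p; indifference gives 15p + 2(1−p) = −3p + 8(1−p), so p = 1/4.
Similarly General Y's optimal q on defend B is 11/24, and the value is 15·(11/24) + (-3)·(13/24) = 21/4.

21/4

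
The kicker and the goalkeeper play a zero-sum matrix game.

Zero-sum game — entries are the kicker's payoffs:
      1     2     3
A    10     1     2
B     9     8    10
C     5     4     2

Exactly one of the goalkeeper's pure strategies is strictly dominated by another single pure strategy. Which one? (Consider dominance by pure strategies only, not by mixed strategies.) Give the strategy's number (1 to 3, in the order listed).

1

The goalkeeper prefers columns that give the kicker less. Compare 1 with 2: 1 < 10, 8 < 9, 4 < 5.
So 2 strictly dominates 1 for the goalkeeper; 1 is strictly dominated.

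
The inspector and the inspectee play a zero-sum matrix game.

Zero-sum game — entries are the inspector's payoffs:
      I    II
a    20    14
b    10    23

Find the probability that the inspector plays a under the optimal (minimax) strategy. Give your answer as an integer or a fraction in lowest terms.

13/19

Row minima are 14 and 10, so the inspector's maximin is 14; column maxima are 20 and 23, so the inspectee's minimax is 20. These differ, so the equilibrium is in mixed strategies.
Let the inspector play a with probability p. The inspectee is indifferent when 20p + 10(1−p) = 14p + 23(1−p), giving p = 13/19.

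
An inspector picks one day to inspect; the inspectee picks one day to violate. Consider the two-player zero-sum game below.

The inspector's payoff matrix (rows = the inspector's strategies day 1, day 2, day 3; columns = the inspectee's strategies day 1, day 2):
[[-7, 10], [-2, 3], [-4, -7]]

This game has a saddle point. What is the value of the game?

Row minima: -7, -2, -7 → the inspector's maximin is -2.
Column maxima: -2, 10 → the inspectee's minimax is -2.
They coincide at (day 2, day 1), so the value is -2.

-2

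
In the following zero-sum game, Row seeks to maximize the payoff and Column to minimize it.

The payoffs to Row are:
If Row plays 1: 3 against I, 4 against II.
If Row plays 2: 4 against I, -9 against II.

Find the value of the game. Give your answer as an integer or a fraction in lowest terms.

Row minima are 3 and -9, so Row's maximin is 3; column maxima are 4 and 4, so Column's minimax is 4. These differ, so the equilibrium is in mixed strategies.
Let Row play 1 with probability p. Column is indifferent when 3p + 4(1−p) = 4p − 9(1−p), giving p = 13/14.
Let Column play I with probability q. Row is indifferent when 3q + 4(1−q) = 4q − 9(1−q), giving q = 13/14.
The value is 3·(13/14) + (4)·(1/14) = 43/14.

43/14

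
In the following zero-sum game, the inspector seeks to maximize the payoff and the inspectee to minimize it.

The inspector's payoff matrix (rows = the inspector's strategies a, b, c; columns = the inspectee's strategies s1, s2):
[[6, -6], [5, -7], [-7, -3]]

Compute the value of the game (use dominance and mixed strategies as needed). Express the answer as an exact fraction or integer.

Row b is strictly dominated by row a, so the inspector never plays it.
The remaining 2×2 game on (a, c) × (s1, s2) has no saddle point. Let the inspector play a with probability p; indifference gives 6p − 7(1−p) = −6p − 3(1−p), so p = 1/4.
Similarly the inspectee's optimal q on s1 is 3/16, and the value is 6·(3/16) + (-6)·(13/16) = -15/4.

-15/4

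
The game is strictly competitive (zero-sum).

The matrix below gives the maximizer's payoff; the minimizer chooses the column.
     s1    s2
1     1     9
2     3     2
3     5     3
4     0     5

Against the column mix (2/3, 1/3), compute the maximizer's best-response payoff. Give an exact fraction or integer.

1: (1)·(2/3) + (9)·(1/3) = 11/3.
2: (3)·(2/3) + (2)·(1/3) = 8/3.
3: (5)·(2/3) + (3)·(1/3) = 13/3.
4: (0)·(2/3) + (5)·(1/3) = 5/3.
The best pure response is 3 with expected payoff 13/3.

13/3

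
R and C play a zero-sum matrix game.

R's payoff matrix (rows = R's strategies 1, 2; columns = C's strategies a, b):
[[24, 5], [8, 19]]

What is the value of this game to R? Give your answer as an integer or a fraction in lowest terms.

208/15

Row minima are 5 and 8, so R's maximin is 8; column maxima are 24 and 19, so C's minimax is 19. These differ, so the equilibrium is in mixed strategies.
Let R play 1 with probability p. C is indifferent when 24p + 8(1−p) = 5p + 19(1−p), giving p = 11/30.
Let C play a with probability q. R is indifferent when 24q + 5(1−q) = 8q + 19(1−q), giving q = 7/15.
The value is 24·(7/15) + (5)·(8/15) = 208/15.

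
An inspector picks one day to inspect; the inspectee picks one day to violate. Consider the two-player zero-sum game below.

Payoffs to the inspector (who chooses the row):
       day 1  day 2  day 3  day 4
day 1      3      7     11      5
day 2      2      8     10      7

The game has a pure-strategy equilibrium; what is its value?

Row minima: 3, 2 → the inspector's maximin is 3.
Column maxima: 3, 8, 11, 7 → the inspectee's minimax is 3.
They coincide at (day 1, day 1), so the value is 3.

3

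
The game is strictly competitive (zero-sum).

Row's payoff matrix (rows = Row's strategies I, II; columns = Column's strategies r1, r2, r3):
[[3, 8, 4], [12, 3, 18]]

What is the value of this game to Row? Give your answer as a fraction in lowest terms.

87/14

Column r3 is strictly dominated by r1 for Column (it gives Row more in every row).
The remaining 2×2 game on (I, II) × (r1, r2) has no saddle point. Let Row play I with probability p; indifference gives 3p + 12(1−p) = 8p + 3(1−p), so p = 9/14.
Similarly Column's optimal q on r1 is 5/14, and the value is 3·(5/14) + (8)·(9/14) = 87/14.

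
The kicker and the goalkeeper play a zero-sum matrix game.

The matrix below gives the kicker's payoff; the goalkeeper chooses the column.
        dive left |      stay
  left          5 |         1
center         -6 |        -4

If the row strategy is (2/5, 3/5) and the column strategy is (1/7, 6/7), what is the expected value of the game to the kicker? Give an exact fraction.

-68/35

Against (1/7, 6/7), each row's expected payoff is left: 11/7; center: -30/7.
Taking the (2/5, 3/5)-weighted average: (2/5)·(11/7) + (3/5)·(-30/7) = -68/35.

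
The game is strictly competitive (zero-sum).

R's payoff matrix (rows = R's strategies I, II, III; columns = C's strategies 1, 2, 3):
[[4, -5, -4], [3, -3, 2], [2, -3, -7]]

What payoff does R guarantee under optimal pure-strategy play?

-3

Row minima: -5, -3, -7 → R's maximin is -3.
Column maxima: 4, -3, 2 → C's minimax is -3.
They coincide at (II, 2), so the value is -3.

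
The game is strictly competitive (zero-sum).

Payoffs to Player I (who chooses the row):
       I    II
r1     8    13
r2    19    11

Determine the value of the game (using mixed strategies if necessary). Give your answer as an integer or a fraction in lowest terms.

159/13

Row minima are 8 and 11, so Player I's maximin is 11; column maxima are 19 and 13, so Player II's minimax is 13. These differ, so the equilibrium is in mixed strategies.
Let Player I play r1 with probability p. Player II is indifferent when 8p + 19(1−p) = 13p + 11(1−p), giving p = 8/13.
Let Player II play I with probability q. Player I is indifferent when 8q + 13(1−q) = 19q + 11(1−q), giving q = 2/13.
The value is 8·(2/13) + (13)·(11/13) = 159/13.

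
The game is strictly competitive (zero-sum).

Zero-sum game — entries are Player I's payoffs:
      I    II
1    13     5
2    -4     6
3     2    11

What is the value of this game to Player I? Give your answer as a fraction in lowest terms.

133/17

Row 2 is strictly dominated by row 3, so Player I never plays it.
The remaining 2×2 game on (1, 3) × (I, II) has no saddle point. Let Player I play 1 with probability p; indifference gives 13p + 2(1−p) = 5p + 11(1−p), so p = 9/17.
Similarly Player II's optimal q on I is 6/17, and the value is 13·(6/17) + (5)·(11/17) = 133/17.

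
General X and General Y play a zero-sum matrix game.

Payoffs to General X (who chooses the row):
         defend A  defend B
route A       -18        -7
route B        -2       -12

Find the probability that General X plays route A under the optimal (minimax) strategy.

10/21

Row minima are -18 and -12, so General X's maximin is -12; column maxima are -2 and -7, so General Y's minimax is -7. These differ, so the equilibrium is in mixed strategies.
Let General X play route A with probability p. General Y is indifferent when −18p − 2(1−p) = −7p − 12(1−p), giving p = 10/21.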